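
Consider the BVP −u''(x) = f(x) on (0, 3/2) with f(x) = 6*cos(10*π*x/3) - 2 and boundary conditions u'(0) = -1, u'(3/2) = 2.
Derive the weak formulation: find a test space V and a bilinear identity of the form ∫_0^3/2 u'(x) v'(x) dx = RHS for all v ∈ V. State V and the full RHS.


V = H^1(0, 3/2) (v unrestricted at boundary; u is determined up to an additive constant); weak form: ∫_0^3/2 u'v' dx = ∫_0^3/2 (6*cos(10*π*x/3) - 2) v dx + 2·v(3/2) + v(0) for all v ∈ V.

Multiply both sides by a test function v and integrate from 0 to 3/2:
  ∫_0^3/2 −u''(x) v(x) dx = ∫_0^3/2 f(x) v(x) dx.
Integrate the LHS by parts once:
  ∫_0^3/2 −u'' v dx = −[u'(x) v(x)]_0^3/2 + ∫_0^3/2 u'(x) v'(x) dx.
Thus ∫_0^3/2 u'(x) v'(x) dx = ∫_0^3/2 f(x) v(x) dx + [u'(x) v(x)]_0^3/2.
Choose V so that boundary terms are either known or forced to vanish.
u has inhomogeneous Neumann u'(0) = -1, u'(3/2) = 2. [u' v]_0^3/2 = (2)·v(3/2) − (-1)·v(0) = 2·v(3/2) + v(0). Take V = H^1(0, 3/2); boundary term becomes part of RHS.
Weak formulation: find u (satisfying any essential BC) such that ∫_0^3/2 u'(x) v'(x) dx = ∫_0^3/2 f v dx + 2·v(3/2) + v(0) for all v ∈ V (Neumann data are natural BCs: they enter the RHS as boundary terms).
Substituting f(x) = 6*cos(10*π*x/3) - 2, the right-hand side is ∫_0^3/2 (6*cos(10*π*x/3) - 2) v dx + 2·v(3/2) + v(0).
Compatibility check (pure Neumann): taking v ≡ 1 ∈ V gives 0 = ∫_0^3/2 f dx + (2) − (-1), i.e. ∫_0^3/2 f dx must equal u'(0) − u'(3/2) = -3. Indeed ∫_0^3/2 (6*cos(10*π*x/3) - 2) dx = -3, so the data are compatible. The solution is then unique only up to an additive constant (fix it e.g. by requiring ∫_0^3/2 u dx = 0).


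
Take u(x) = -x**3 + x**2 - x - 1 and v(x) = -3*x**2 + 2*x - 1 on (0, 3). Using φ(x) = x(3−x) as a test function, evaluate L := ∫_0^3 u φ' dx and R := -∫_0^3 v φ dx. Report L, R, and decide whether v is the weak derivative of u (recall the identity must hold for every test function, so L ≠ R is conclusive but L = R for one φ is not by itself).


LHS = 549/20, RHS = 549/20. Yes, v = u' weakly.

u(x) = -x**3 + x**2 - x - 1, classical derivative u'(x) = -3*x**2 + 2*x - 1.
φ(x) = x(3−x), so φ'(x) = 3 - 2*x.
Note φ(0) = φ(3) = 0, so the boundary term u·φ vanishes.
LHS = ∫_0^3 u(x) φ'(x) dx = ∫_0^3 (2*x^4 - 5*x^3 + 5*x^2 - x - 3) dx. Term by term:
  ∫_0^3 2*x^4 dx = 486/5;  ∫_0^3 -5*x^3 dx = -405/4;  ∫_0^3 5*x^2 dx = 45;
  ∫_0^3 -x dx = -9/2;  ∫_0^3 -3 dx = -9.
Sum: 486/5 − 405/4 + 45 − 9/2 − 9 = 549/20.
So LHS = 549/20.
∫_0^3 v(x) φ(x) dx = ∫_0^3 (3*x^4 - 11*x^3 + 7*x^2 - 3*x) dx. Term by term:
  ∫_0^3 3*x^4 dx = 729/5;  ∫_0^3 -11*x^3 dx = -891/4;  ∫_0^3 7*x^2 dx = 63;
  ∫_0^3 -3*x dx = -27/2.
Sum: 729/5 − 891/4 + 63 − 27/2 = -549/20.
So RHS = -∫_0^3 v(x) φ(x) dx = 549/20.
LHS = RHS, so the identity holds for this test φ.
Moreover u is smooth here and v(x) = u'(x) = -3*x**2 + 2*x - 1 pointwise, so the identity holds for every test function. Hence v is the weak derivative of u.


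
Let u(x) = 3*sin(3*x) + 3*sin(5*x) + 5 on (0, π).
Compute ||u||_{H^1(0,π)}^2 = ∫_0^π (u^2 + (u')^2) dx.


||u||_{H^1(0,π)}^2 = 32 + 187*π

u'(x) = 9*cos(3*x) + 15*cos(5*x).
Expand u² and (u')² and integrate term by term on (0, π), using: for integers n ≥ 1, ∫_0^π sin²(nx) dx = ∫_0^π cos²(nx) dx = π/2; for n ≠ n', ∫_0^π sin(nx)sin(n'x) dx = ∫_0^π cos(nx)cos(n'x) dx = 0; and by product-to-sum, ∫_0^π sin(nx)cos(n'x) dx = ½∫_0^π [sin((n+n')x) + sin((n−n')x)] dx, which is 0 when n+n' is even and 2n/(n²−n'²) when n+n' is odd (it need not vanish on (0, π)). For the constant mode: ∫_0^π 1 dx = π, ∫_0^π cos(nx) dx = 0, ∫_0^π sin(nx) dx = (1−(−1)^n)/n.
  u² squared terms: (5)²·∫1 dx = 25·π = 25*π;  (3)²·∫sin(3x)² dx = 9·π/2 = 9*π/2;  (3)²·∫sin(5x)² dx = 9·π/2 = 9*π/2.
  u² cross terms: 2·(5)·(3)·∫1·sin(3x) dx = 30·(2/3) = 20;  2·(5)·(3)·∫1·sin(5x) dx = 30·(2/5) = 12;  2·(3)·(3)·∫sin(3x)·sin(5x) dx = 18·(0) = 0.
  So ∫_0^π u² dx = 25*π + 9*π/2 + 9*π/2 + 20 + 12 + 0 = 32 + 34*π.
  (u')² squared terms: (9)²·∫cos(3x)² dx = 81·π/2 = 81*π/2;  (15)²·∫cos(5x)² dx = 225·π/2 = 225*π/2.
  (u')² cross terms: 2·(9)·(15)·∫cos(3x)·cos(5x) dx = 270·(0) = 0.
  So ∫_0^π (u')² dx = 81*π/2 + 225*π/2 + 0 = 153*π.
||u||_{H^1}^2 = (32 + 34*π) + (153*π) = 32 + 187*π.


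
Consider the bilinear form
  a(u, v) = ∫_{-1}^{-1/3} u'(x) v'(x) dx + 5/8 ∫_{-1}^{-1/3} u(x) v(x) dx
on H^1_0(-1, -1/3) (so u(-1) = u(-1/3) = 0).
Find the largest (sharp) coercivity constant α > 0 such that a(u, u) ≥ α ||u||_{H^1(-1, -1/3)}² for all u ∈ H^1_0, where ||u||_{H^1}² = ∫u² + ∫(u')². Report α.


α = (5 + 18*π^2)/(2*(4 + 9*π^2))

Coercivity of a(·,·) on H^1_0(-1, -1/3) means a(u, u) ≥ α ||u||_{H^1}² for every u ∈ H^1_0.
The interval has length L = 2/3, and Poincaré/coercivity depend only on L. Here a(u, u) = ∫(u')² + (5/8)·∫u².
Here 0 < c = 5/8 < 1. The condition a(u,u) ≥ α||u||_{H^1}² reads (1−α)∫(u')² ≥ (α−c)∫u². Any admissible α is ≤ 1 (rapidly oscillating u have ∫u²/∫(u')² → 0), and α = 1 would force 0 ≥ (1−c)∫u², impossible since c < 1; so 1−α > 0. By the sharp Poincaré inequality on H^1_0 of an interval of length L, ∫(u')² ≥ (π/L)²∫u² with equality for the first sine mode sin(π(x−x₀)/L) (x₀ the left endpoint), so the inequality holds for all u iff (1−α)(π/L)² ≥ α − c, i.e. α ≤ ((π/L)² + c)/((π/L)² + 1) = (1 + c(L/π)²)/(1 + (L/π)²). With (π/L)² = 9*π^2/4 and c = 5/8, the largest admissible constant is α = ((π/L)² + c)/((π/L)² + 1).
Simplifying, α = (5 + 18*π^2)/(2*(4 + 9*π^2)).


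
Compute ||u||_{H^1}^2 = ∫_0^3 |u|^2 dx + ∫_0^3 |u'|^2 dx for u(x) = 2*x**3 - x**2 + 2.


||u||_{H^1}^2 = 78747/35

The H^1 norm (squared) on an interval (0, L) is
  ||u||_{H^1}^2 = ∫_0^L u(x)^2 dx + ∫_0^L u'(x)^2 dx.
Compute u'(x) = 6*x**2 - 2*x.
Then u(x)^2 = 4*x**6 - 4*x**5 + x**4 + 8*x**3 - 4*x**2 + 4 and u'(x)^2 = 36*x**4 - 24*x**3 + 4*x**2.
Integrate each monomial from 0 to 3 using ∫_0^3 c·x^n dx = c·3^(n+1)/(n+1):
  ∫_0^3 u(x)^2 dx = ∫_0^3 (4*x^6 - 4*x^5 + x^4 + 8*x^3 - 4*x^2 + 4) dx. Term by term:
    ∫_0^3 4*x^6 dx = 8748/7;  ∫_0^3 -4*x^5 dx = -486;  ∫_0^3 x^4 dx = 243/5;
    ∫_0^3 8*x^3 dx = 162;  ∫_0^3 -4*x^2 dx = -36;  ∫_0^3 4 dx = 12.
  Sum: 8748/7 − 486 + 243/5 + 162 − 36 + 12 = 33261/35.
  ∫_0^3 u'(x)^2 dx = ∫_0^3 (36*x^4 - 24*x^3 + 4*x^2) dx. Term by term:
    ∫_0^3 36*x^4 dx = 8748/5;  ∫_0^3 -24*x^3 dx = -486;  ∫_0^3 4*x^2 dx = 36.
  Sum: 8748/5 − 486 + 36 = 6498/5.
Adding: ||u||_{H^1}^2 = 33261/35 + 6498/5 = 78747/35.


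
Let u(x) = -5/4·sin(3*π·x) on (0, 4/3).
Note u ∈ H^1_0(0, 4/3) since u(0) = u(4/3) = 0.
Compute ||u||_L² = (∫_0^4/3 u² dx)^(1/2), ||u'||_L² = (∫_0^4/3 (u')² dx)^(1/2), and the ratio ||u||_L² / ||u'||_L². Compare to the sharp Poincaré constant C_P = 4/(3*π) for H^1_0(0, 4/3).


||u||_L² / ||u'||_L² = 1/(3*π) < C_P = 4/(3*π).

u(x) = -5/4·sin(3*π·x), so u'(x) = -15*π*cos(3*π*x)/4.
Writing u(x) = A·sin(kπx/L) with A = -5/4 and k = 4, use ∫_0^L sin²(kπx/L) dx = L/2 and ∫_0^L cos²(kπx/L) dx = L/2.
u² = 25/16·sin²(3*π·x) and (u')² = 225*π^2/16·cos²(3*π·x), and each of sin², cos² integrates to L/2 = 2/3 over (0, 4/3).
∫_0^4/3 u² dx = 25/24, so ||u||_L² = 5*sqrt(6)/12.
∫_0^4/3 (u')² dx = 75*π^2/8, so ||u'||_L² = 5*sqrt(6)*π/4.
Ratio ||u||_L² / ||u'||_L² = 1/(3*π).
Sharp Poincaré constant on H^1_0(0, 4/3) is C_P = L/π = 4/(3*π), achieved by sin(3*π/4·x).
This is the k = 4 harmonic; the ratio L/(kπ) is strictly less than C_P = L/π, consistent with the sharp inequality ||u||_L² ≤ C_P ||u'||_L².


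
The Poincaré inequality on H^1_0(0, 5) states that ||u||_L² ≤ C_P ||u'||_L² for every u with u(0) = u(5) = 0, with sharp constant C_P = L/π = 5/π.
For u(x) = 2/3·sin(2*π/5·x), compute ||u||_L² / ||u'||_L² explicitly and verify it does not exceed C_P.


||u||_L² / ||u'||_L² = 5/(2*π) < C_P = 5/π.

u(x) = 2/3·sin(2*π/5·x), so u'(x) = 4*π*cos(2*π*x/5)/15.
Writing u(x) = A·sin(kπx/L) with A = 2/3 and k = 2, use ∫_0^L sin²(kπx/L) dx = L/2 and ∫_0^L cos²(kπx/L) dx = L/2.
u² = 4/9·sin²(2*π/5·x) and (u')² = 16*π^2/225·cos²(2*π/5·x), and each of sin², cos² integrates to L/2 = 5/2 over (0, 5).
∫_0^5 u² dx = 10/9, so ||u||_L² = sqrt(10)/3.
∫_0^5 (u')² dx = 8*π^2/45, so ||u'||_L² = 2*sqrt(10)*π/15.
Ratio ||u||_L² / ||u'||_L² = 5/(2*π).
Sharp Poincaré constant on H^1_0(0, 5) is C_P = L/π = 5/π, achieved by sin(π/5·x).
This is the k = 2 harmonic; the ratio L/(kπ) is strictly less than C_P = L/π, consistent with the sharp inequality ||u||_L² ≤ C_P ||u'||_L².


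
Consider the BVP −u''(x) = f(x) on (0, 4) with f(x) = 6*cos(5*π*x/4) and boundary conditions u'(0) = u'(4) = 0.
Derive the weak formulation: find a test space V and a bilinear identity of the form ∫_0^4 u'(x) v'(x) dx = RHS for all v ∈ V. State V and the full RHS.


V = H^1(0, 4) (no boundary constraint on v; u is determined up to an additive constant); weak form: ∫_0^4 u'v' dx = ∫_0^4 (6*cos(5*π*x/4)) v dx for all v ∈ V.

Multiply both sides by a test function v and integrate from 0 to 4:
  ∫_0^4 −u''(x) v(x) dx = ∫_0^4 f(x) v(x) dx.
Integrate the LHS by parts once:
  ∫_0^4 −u'' v dx = −[u'(x) v(x)]_0^4 + ∫_0^4 u'(x) v'(x) dx.
Thus ∫_0^4 u'(x) v'(x) dx = ∫_0^4 f(x) v(x) dx + [u'(x) v(x)]_0^4.
Choose V so that boundary terms are either known or forced to vanish.
u has homogeneous Neumann: u'(0) = u'(4) = 0. So [u' v]_0^4 = 0·v(4) − 0·v(0) = 0 for any v; take V = H^1(0, 4).
Weak formulation: find u (satisfying any essential BC) such that ∫_0^4 u'(x) v'(x) dx = ∫_0^4 f v dx for all v ∈ V (homogeneous Neumann, so boundary terms vanish).
Substituting f(x) = 6*cos(5*π*x/4), the right-hand side is ∫_0^4 (6*cos(5*π*x/4)) v dx.
Compatibility check (pure Neumann): taking v ≡ 1 ∈ V gives 0 = ∫_0^4 f dx + (0) − (0), i.e. ∫_0^4 f dx must equal u'(0) − u'(4) = 0. Indeed ∫_0^4 (6*cos(5*π*x/4)) dx = 0, so the data are compatible. The solution is then unique only up to an additive constant (fix it e.g. by requiring ∫_0^4 u dx = 0).


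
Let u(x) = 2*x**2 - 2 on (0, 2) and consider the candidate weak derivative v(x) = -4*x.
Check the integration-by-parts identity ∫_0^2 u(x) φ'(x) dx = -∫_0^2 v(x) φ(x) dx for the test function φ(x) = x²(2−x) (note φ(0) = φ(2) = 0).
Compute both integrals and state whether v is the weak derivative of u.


LHS = -32/5, RHS = 32/5. No, v is not the weak derivative of u.

u(x) = 2*x**2 - 2, classical derivative u'(x) = 4*x.
φ(x) = x²(2−x), so φ'(x) = x*(4 - 3*x).
Note φ(0) = φ(2) = 0, so the boundary term u·φ vanishes.
LHS = ∫_0^2 u(x) φ'(x) dx = ∫_0^2 (-6*x^4 + 8*x^3 + 6*x^2 - 8*x) dx. Term by term:
  ∫_0^2 -6*x^4 dx = -192/5;  ∫_0^2 8*x^3 dx = 32;  ∫_0^2 6*x^2 dx = 16;
  ∫_0^2 -8*x dx = -16.
Sum: -192/5 + 32 + 16 − 16 = -32/5.
So LHS = -32/5.
∫_0^2 v(x) φ(x) dx = ∫_0^2 (4*x^4 - 8*x^3) dx. Term by term:
  ∫_0^2 4*x^4 dx = 128/5;  ∫_0^2 -8*x^3 dx = -32.
Sum: 128/5 − 32 = -32/5.
So RHS = -∫_0^2 v(x) φ(x) dx = 32/5.
LHS − RHS = -64/5 ≠ 0, so the identity fails.
(For a valid weak derivative the identity must hold for EVERY test function, in particular this one. The failure shows v is NOT the weak derivative of u.)
Correct weak derivative would be u'(x) = 4*x.


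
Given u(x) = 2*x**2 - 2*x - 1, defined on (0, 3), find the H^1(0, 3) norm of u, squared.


||u||_{H^1}^2 = 687/5

The H^1 norm (squared) on an interval (0, L) is
  ||u||_{H^1}^2 = ∫_0^L u(x)^2 dx + ∫_0^L u'(x)^2 dx.
Compute u'(x) = 4*x - 2.
Then u(x)^2 = 4*x**4 - 8*x**3 + 4*x + 1 and u'(x)^2 = 16*x**2 - 16*x + 4.
Integrate each monomial from 0 to 3 using ∫_0^3 c·x^n dx = c·3^(n+1)/(n+1):
  ∫_0^3 u(x)^2 dx = ∫_0^3 (4*x^4 - 8*x^3 + 4*x + 1) dx. Term by term:
    ∫_0^3 4*x^4 dx = 972/5;  ∫_0^3 -8*x^3 dx = -162;  ∫_0^3 4*x dx = 18;
    ∫_0^3 1 dx = 3.
  Sum: 972/5 − 162 + 18 + 3 = 267/5.
  ∫_0^3 u'(x)^2 dx = ∫_0^3 (16*x^2 - 16*x + 4) dx. Term by term:
    ∫_0^3 16*x^2 dx = 144;  ∫_0^3 -16*x dx = -72;  ∫_0^3 4 dx = 12.
  Sum: 144 − 72 + 12 = 84.
Adding: ||u||_{H^1}^2 = 267/5 + 84 = 687/5.


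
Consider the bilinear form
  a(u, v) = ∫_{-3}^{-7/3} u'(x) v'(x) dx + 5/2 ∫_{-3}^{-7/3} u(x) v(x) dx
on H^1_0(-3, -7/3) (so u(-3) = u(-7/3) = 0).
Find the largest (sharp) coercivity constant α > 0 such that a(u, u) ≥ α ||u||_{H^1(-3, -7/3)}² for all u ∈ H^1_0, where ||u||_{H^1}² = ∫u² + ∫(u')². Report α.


α = 1

Coercivity of a(·,·) on H^1_0(-3, -7/3) means a(u, u) ≥ α ||u||_{H^1}² for every u ∈ H^1_0.
The interval has length L = 2/3, and Poincaré/coercivity depend only on L. Here a(u, u) = ∫(u')² + (5/2)·∫u².
Here c = 5/2 ≥ 1, so a(u,u) = ∫(u')² + c∫u² ≥ ∫(u')² + ∫u² = ||u||_{H^1}², i.e. α = 1 works. No larger α is possible: a(u,u) ≥ α||u||_{H^1}² means (1−α)∫(u')² ≥ (α−c)∫u², and for the modes u_n = sin(nπ(x−x₀)/L) (x₀ the left endpoint) one has ∫u_n²/∫(u_n')² = (L/(nπ))² → 0, so a(u_n,u_n)/||u_n||_{H^1}² → 1. Hence the optimal constant is α = 1.
Therefore α = 1.


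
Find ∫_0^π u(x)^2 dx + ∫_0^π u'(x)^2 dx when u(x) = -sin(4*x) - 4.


||u||_{H^1(0,π)}^2 = 49*π/2

u'(x) = -4*cos(4*x).
Expand u² and (u')² and integrate term by term on (0, π), using: for integers n ≥ 1, ∫_0^π sin²(nx) dx = ∫_0^π cos²(nx) dx = π/2; for n ≠ n', ∫_0^π sin(nx)sin(n'x) dx = ∫_0^π cos(nx)cos(n'x) dx = 0; and by product-to-sum, ∫_0^π sin(nx)cos(n'x) dx = ½∫_0^π [sin((n+n')x) + sin((n−n')x)] dx, which is 0 when n+n' is even and 2n/(n²−n'²) when n+n' is odd (it need not vanish on (0, π)). For the constant mode: ∫_0^π 1 dx = π, ∫_0^π cos(nx) dx = 0, ∫_0^π sin(nx) dx = (1−(−1)^n)/n.
  u² squared terms: (-4)²·∫1 dx = 16·π = 16*π;  (-1)²·∫sin(4x)² dx = 1·π/2 = π/2.
  u² cross terms: 2·(-4)·(-1)·∫1·sin(4x) dx = 8·(0) = 0.
  So ∫_0^π u² dx = 16*π + π/2 + 0 = 33*π/2.
  (u')² squared terms: (-4)²·∫cos(4x)² dx = 16·π/2 = 8*π.
  So ∫_0^π (u')² dx = 8*π.
||u||_{H^1}^2 = (33*π/2) + (8*π) = 49*π/2.


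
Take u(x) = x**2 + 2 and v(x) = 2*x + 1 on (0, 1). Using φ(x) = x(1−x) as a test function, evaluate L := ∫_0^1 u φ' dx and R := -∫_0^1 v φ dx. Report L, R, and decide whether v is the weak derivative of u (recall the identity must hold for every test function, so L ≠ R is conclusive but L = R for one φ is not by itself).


LHS = -1/6, RHS = -1/3. No, v is not the weak derivative of u.

u(x) = x**2 + 2, classical derivative u'(x) = 2*x.
φ(x) = x(1−x), so φ'(x) = 1 - 2*x.
Note φ(0) = φ(1) = 0, so the boundary term u·φ vanishes.
LHS = ∫_0^1 u(x) φ'(x) dx = ∫_0^1 (-2*x^3 + x^2 - 4*x + 2) dx. Term by term:
  ∫_0^1 -2*x^3 dx = -1/2;  ∫_0^1 x^2 dx = 1/3;  ∫_0^1 -4*x dx = -2;
  ∫_0^1 2 dx = 2.
Sum: -1/2 + 1/3 − 2 + 2 = -1/6.
So LHS = -1/6.
∫_0^1 v(x) φ(x) dx = ∫_0^1 (-2*x^3 + x^2 + x) dx. Term by term:
  ∫_0^1 -2*x^3 dx = -1/2;  ∫_0^1 x^2 dx = 1/3;  ∫_0^1 x dx = 1/2.
Sum: -1/2 + 1/3 + 1/2 = 1/3.
So RHS = -∫_0^1 v(x) φ(x) dx = -1/3.
LHS − RHS = 1/6 ≠ 0, so the identity fails.
(For a valid weak derivative the identity must hold for EVERY test function, in particular this one. The failure shows v is NOT the weak derivative of u.)
Correct weak derivative would be u'(x) = 2*x.


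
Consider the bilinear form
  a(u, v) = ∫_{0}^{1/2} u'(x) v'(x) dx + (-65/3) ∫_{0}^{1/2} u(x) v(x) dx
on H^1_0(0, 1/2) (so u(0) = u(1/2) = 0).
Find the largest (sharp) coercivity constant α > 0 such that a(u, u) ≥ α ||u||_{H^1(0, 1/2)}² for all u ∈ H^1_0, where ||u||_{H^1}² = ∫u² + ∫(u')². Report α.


α = (-65 + 12*π^2)/(3*(1 + 4*π^2))

Coercivity of a(·,·) on H^1_0(0, 1/2) means a(u, u) ≥ α ||u||_{H^1}² for every u ∈ H^1_0.
The interval has length L = 1/2, and Poincaré/coercivity depend only on L. Here a(u, u) = ∫(u')² + (-65/3)·∫u².
Here c = -65/3 < 0 with |c| < (π/L)² = 4*π^2, so coercivity still holds. The condition a(u,u) ≥ α||u||_{H^1}² reads (1−α)∫(u')² ≥ (α−c)∫u². Any admissible α is ≤ 1 (rapidly oscillating u have ∫u²/∫(u')² → 0), and α = 1 would force 0 ≥ (1−c)∫u², impossible since c < 1; so 1−α > 0. By the sharp Poincaré inequality on H^1_0 of an interval of length L, ∫(u')² ≥ (π/L)²∫u² with equality for the first sine mode sin(π(x−x₀)/L) (x₀ the left endpoint), so the inequality holds for all u iff (1−α)(π/L)² ≥ α − c, i.e. α ≤ ((π/L)² + c)/((π/L)² + 1) = (1 + c(L/π)²)/(1 + (L/π)²). (Direct route, valid since c ≤ 0: Poincaré gives c∫u² ≥ c(L/π)²∫(u')², so a(u,u) ≥ (1 + c(L/π)²)∫(u')², while ||u||_{H^1}² ≤ (1 + (L/π)²)∫(u')²; dividing yields the same α.) With (π/L)² = 4*π^2 and c = -65/3, the largest admissible constant is α = ((π/L)² + c)/((π/L)² + 1).
Simplifying, α = (-65 + 12*π^2)/(3*(1 + 4*π^2)).


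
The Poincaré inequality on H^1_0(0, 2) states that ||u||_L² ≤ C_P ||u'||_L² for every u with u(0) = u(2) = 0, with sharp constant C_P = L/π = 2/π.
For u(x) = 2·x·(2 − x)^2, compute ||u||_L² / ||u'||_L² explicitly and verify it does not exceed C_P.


||u||_L² / ||u'||_L² = sqrt(14)/7 < C_P = 2/π.

u(x) = 2·x·(2 − x)^2, so u'(x) = 2*(x - 2)*(3*x - 2).
u(x) = 2·x·(2 − x)^2 vanishes at x = 0 and x = 2, so u ∈ H^1_0(0, 2). Differentiate via the product rule and integrate the resulting polynomials term by term.
  ∫_0^2 u² dx = ∫_0^2 (4*x^6 - 32*x^5 + 96*x^4 - 128*x^3 + 64*x^2) dx. Term by term:
    ∫_0^2 4*x^6 dx = 512/7;  ∫_0^2 -32*x^5 dx = -1024/3;  ∫_0^2 96*x^4 dx = 3072/5;
    ∫_0^2 -128*x^3 dx = -512;  ∫_0^2 64*x^2 dx = 512/3.
  Sum: 512/7 − 1024/3 + 3072/5 − 512 + 512/3 = 512/105.
  ∫_0^2 (u')² dx = ∫_0^2 (36*x^4 - 192*x^3 + 352*x^2 - 256*x + 64) dx. Term by term:
    ∫_0^2 36*x^4 dx = 1152/5;  ∫_0^2 -192*x^3 dx = -768;  ∫_0^2 352*x^2 dx = 2816/3;
    ∫_0^2 -256*x dx = -512;  ∫_0^2 64 dx = 128.
  Sum: 1152/5 − 768 + 2816/3 − 512 + 128 = 256/15.
∫_0^2 u² dx = 512/105, so ||u||_L² = 16*sqrt(210)/105.
∫_0^2 (u')² dx = 256/15, so ||u'||_L² = 16*sqrt(15)/15.
Ratio ||u||_L² / ||u'||_L² = sqrt(14)/7.
Sharp Poincaré constant on H^1_0(0, 2) is C_P = L/π = 2/π, achieved by sin(π/2·x).
A polynomial bump cannot attain the sharp Poincaré constant (only the first sine eigenfunction does), so the ratio is strictly less than C_P, consistent with ||u||_L² ≤ C_P ||u'||_L².


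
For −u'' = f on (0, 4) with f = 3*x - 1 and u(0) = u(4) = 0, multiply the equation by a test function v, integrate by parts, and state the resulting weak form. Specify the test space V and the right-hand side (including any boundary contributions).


V = H^1_0(0, 4) (so v(0) = v(4) = 0); weak form: ∫_0^4 u'v' dx = ∫_0^4 (3*x - 1) v dx for all v ∈ V.

Multiply both sides by a test function v and integrate from 0 to 4:
  ∫_0^4 −u''(x) v(x) dx = ∫_0^4 f(x) v(x) dx.
Integrate the LHS by parts once:
  ∫_0^4 −u'' v dx = −[u'(x) v(x)]_0^4 + ∫_0^4 u'(x) v'(x) dx.
Thus ∫_0^4 u'(x) v'(x) dx = ∫_0^4 f(x) v(x) dx + [u'(x) v(x)]_0^4.
Choose V so that boundary terms are either known or forced to vanish.
u is Dirichlet: u(0) = u(4) = 0. Let V = H^1_0(0, 4); then v(0) = v(4) = 0, and [u' v]_0^4 = 0.
Weak formulation: find u (satisfying any essential BC) such that ∫_0^4 u'(x) v'(x) dx = ∫_0^4 f v dx for all v ∈ V.
Substituting f(x) = 3*x - 1, the right-hand side is ∫_0^4 (3*x - 1) v dx.


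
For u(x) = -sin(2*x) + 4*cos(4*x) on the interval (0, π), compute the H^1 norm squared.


||u||_{H^1(0,π)}^2 = 277*π/2

u'(x) = -16*sin(4*x) - 2*cos(2*x).
Expand u² and (u')² and integrate term by term on (0, π), using: for integers n ≥ 1, ∫_0^π sin²(nx) dx = ∫_0^π cos²(nx) dx = π/2; for n ≠ n', ∫_0^π sin(nx)sin(n'x) dx = ∫_0^π cos(nx)cos(n'x) dx = 0; and by product-to-sum, ∫_0^π sin(nx)cos(n'x) dx = ½∫_0^π [sin((n+n')x) + sin((n−n')x)] dx, which is 0 when n+n' is even and 2n/(n²−n'²) when n+n' is odd (it need not vanish on (0, π)).
  u² squared terms: (-1)²·∫sin(2x)² dx = 1·π/2 = π/2;  (4)²·∫cos(4x)² dx = 16·π/2 = 8*π.
  u² cross terms: 2·(-1)·(4)·∫sin(2x)·cos(4x) dx = -8·(0) = 0.
  So ∫_0^π u² dx = π/2 + 8*π + 0 = 17*π/2.
  (u')² squared terms: (-16)²·∫sin(4x)² dx = 256·π/2 = 128*π;  (-2)²·∫cos(2x)² dx = 4·π/2 = 2*π.
  (u')² cross terms: 2·(-16)·(-2)·∫sin(4x)·cos(2x) dx = 64·(0) = 0.
  So ∫_0^π (u')² dx = 128*π + 2*π + 0 = 130*π.
||u||_{H^1}^2 = (17*π/2) + (130*π) = 277*π/2.


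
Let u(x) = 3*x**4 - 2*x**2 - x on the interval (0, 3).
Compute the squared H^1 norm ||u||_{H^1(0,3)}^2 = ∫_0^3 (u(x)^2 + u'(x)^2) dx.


||u||_{H^1}^2 = 1942863/35

The H^1 norm (squared) on an interval (0, L) is
  ||u||_{H^1}^2 = ∫_0^L u(x)^2 dx + ∫_0^L u'(x)^2 dx.
Compute u'(x) = 12*x**3 - 4*x - 1.
Then u(x)^2 = 9*x**8 - 12*x**6 - 6*x**5 + 4*x**4 + 4*x**3 + x**2 and u'(x)^2 = 144*x**6 - 96*x**4 - 24*x**3 + 16*x**2 + 8*x + 1.
Integrate each monomial from 0 to 3 using ∫_0^3 c·x^n dx = c·3^(n+1)/(n+1):
  ∫_0^3 u(x)^2 dx = ∫_0^3 (9*x^8 - 12*x^6 - 6*x^5 + 4*x^4 + 4*x^3 + x^2) dx. Term by term:
    ∫_0^3 9*x^8 dx = 19683;  ∫_0^3 -12*x^6 dx = -26244/7;  ∫_0^3 -6*x^5 dx = -729;
    ∫_0^3 4*x^4 dx = 972/5;  ∫_0^3 4*x^3 dx = 81;  ∫_0^3 x^2 dx = 9.
  Sum: 19683 − 26244/7 − 729 + 972/5 + 81 + 9 = 542124/35.
  ∫_0^3 u'(x)^2 dx = ∫_0^3 (144*x^6 - 96*x^4 - 24*x^3 + 16*x^2 + 8*x + 1) dx. Term by term:
    ∫_0^3 144*x^6 dx = 314928/7;  ∫_0^3 -96*x^4 dx = -23328/5;  ∫_0^3 -24*x^3 dx = -486;
    ∫_0^3 16*x^2 dx = 144;  ∫_0^3 8*x dx = 36;  ∫_0^3 1 dx = 3.
  Sum: 314928/7 − 23328/5 − 486 + 144 + 36 + 3 = 1400739/35.
Adding: ||u||_{H^1}^2 = 542124/35 + 1400739/35 = 1942863/35.


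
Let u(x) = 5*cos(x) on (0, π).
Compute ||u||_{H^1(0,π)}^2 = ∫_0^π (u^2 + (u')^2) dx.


||u||_{H^1(0,π)}^2 = 25*π

u'(x) = -5*sin(x).
Expand u² and (u')² and integrate term by term on (0, π), using: for integers n ≥ 1, ∫_0^π sin²(nx) dx = ∫_0^π cos²(nx) dx = π/2; for n ≠ n', ∫_0^π sin(nx)sin(n'x) dx = ∫_0^π cos(nx)cos(n'x) dx = 0; and by product-to-sum, ∫_0^π sin(nx)cos(n'x) dx = ½∫_0^π [sin((n+n')x) + sin((n−n')x)] dx, which is 0 when n+n' is even and 2n/(n²−n'²) when n+n' is odd (it need not vanish on (0, π)).
  u² squared terms: (5)²·∫cos(x)² dx = 25·π/2 = 25*π/2.
  So ∫_0^π u² dx = 25*π/2.
  (u')² squared terms: (-5)²·∫sin(x)² dx = 25·π/2 = 25*π/2.
  So ∫_0^π (u')² dx = 25*π/2.
||u||_{H^1}^2 = (25*π/2) + (25*π/2) = 25*π.


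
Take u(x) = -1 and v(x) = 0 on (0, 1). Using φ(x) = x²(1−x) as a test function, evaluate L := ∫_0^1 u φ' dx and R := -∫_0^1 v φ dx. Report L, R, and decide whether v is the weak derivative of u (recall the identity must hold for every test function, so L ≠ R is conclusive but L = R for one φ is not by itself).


LHS = 0, RHS = 0. Yes, v = u' weakly.

u(x) = -1, classical derivative u'(x) = 0.
φ(x) = x²(1−x), so φ'(x) = x*(2 - 3*x).
Note φ(0) = φ(1) = 0, so the boundary term u·φ vanishes.
LHS = ∫_0^1 u(x) φ'(x) dx = ∫_0^1 (3*x^2 - 2*x) dx. Term by term:
  ∫_0^1 3*x^2 dx = 1;  ∫_0^1 -2*x dx = -1.
Sum: 1 − 1 = 0.
So LHS = 0.
∫_0^1 v(x) φ(x) dx = ∫_0^1 (0) dx. Term by term:
  ∫_0^1 0 dx = 0.
So RHS = -∫_0^1 v(x) φ(x) dx = 0.
LHS = RHS, so the identity holds for this test φ.
Moreover u is smooth here and v(x) = u'(x) = 0 pointwise, so the identity holds for every test function. Hence v is the weak derivative of u.


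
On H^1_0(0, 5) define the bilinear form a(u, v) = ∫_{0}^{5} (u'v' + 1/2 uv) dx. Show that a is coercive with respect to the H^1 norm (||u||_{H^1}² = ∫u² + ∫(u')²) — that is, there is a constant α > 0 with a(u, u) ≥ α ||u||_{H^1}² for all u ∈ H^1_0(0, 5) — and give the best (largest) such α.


α = (π^2 + 25/2)/(π^2 + 25)

Coercivity of a(·,·) on H^1_0(0, 5) means a(u, u) ≥ α ||u||_{H^1}² for every u ∈ H^1_0.
The interval has length L = 5, and Poincaré/coercivity depend only on L. Here a(u, u) = ∫(u')² + (1/2)·∫u².
Here 0 < c = 1/2 < 1. The condition a(u,u) ≥ α||u||_{H^1}² reads (1−α)∫(u')² ≥ (α−c)∫u². Any admissible α is ≤ 1 (rapidly oscillating u have ∫u²/∫(u')² → 0), and α = 1 would force 0 ≥ (1−c)∫u², impossible since c < 1; so 1−α > 0. By the sharp Poincaré inequality on H^1_0 of an interval of length L, ∫(u')² ≥ (π/L)²∫u² with equality for the first sine mode sin(π(x−x₀)/L) (x₀ the left endpoint), so the inequality holds for all u iff (1−α)(π/L)² ≥ α − c, i.e. α ≤ ((π/L)² + c)/((π/L)² + 1) = (1 + c(L/π)²)/(1 + (L/π)²). With (π/L)² = π^2/25 and c = 1/2, the largest admissible constant is α = ((π/L)² + c)/((π/L)² + 1).
Simplifying, α = (π^2 + 25/2)/(π^2 + 25).


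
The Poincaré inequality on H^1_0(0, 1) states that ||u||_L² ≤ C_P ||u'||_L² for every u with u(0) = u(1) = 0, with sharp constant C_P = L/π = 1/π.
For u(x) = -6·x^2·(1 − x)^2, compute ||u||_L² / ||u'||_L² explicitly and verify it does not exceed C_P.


||u||_L² / ||u'||_L² = sqrt(3)/6 < C_P = 1/π.

u(x) = -6·x^2·(1 − x)^2, so u'(x) = 12*x*(x*(1 - x) - (x - 1)^2).
u(x) = -6·x^2·(1 − x)^2 vanishes at x = 0 and x = 1, so u ∈ H^1_0(0, 1). Differentiate via the product rule and integrate the resulting polynomials term by term.
  ∫_0^1 u² dx = ∫_0^1 (36*x^8 - 144*x^7 + 216*x^6 - 144*x^5 + 36*x^4) dx. Term by term:
    ∫_0^1 36*x^8 dx = 4;  ∫_0^1 -144*x^7 dx = -18;  ∫_0^1 216*x^6 dx = 216/7;
    ∫_0^1 -144*x^5 dx = -24;  ∫_0^1 36*x^4 dx = 36/5.
  Sum: 4 − 18 + 216/7 − 24 + 36/5 = 2/35.
  ∫_0^1 (u')² dx = ∫_0^1 (576*x^6 - 1728*x^5 + 1872*x^4 - 864*x^3 + 144*x^2) dx. Term by term:
    ∫_0^1 576*x^6 dx = 576/7;  ∫_0^1 -1728*x^5 dx = -288;  ∫_0^1 1872*x^4 dx = 1872/5;
    ∫_0^1 -864*x^3 dx = -216;  ∫_0^1 144*x^2 dx = 48.
  Sum: 576/7 − 288 + 1872/5 − 216 + 48 = 24/35.
∫_0^1 u² dx = 2/35, so ||u||_L² = sqrt(70)/35.
∫_0^1 (u')² dx = 24/35, so ||u'||_L² = 2*sqrt(210)/35.
Ratio ||u||_L² / ||u'||_L² = sqrt(3)/6.
Sharp Poincaré constant on H^1_0(0, 1) is C_P = L/π = 1/π, achieved by sin(π·x).
A polynomial bump cannot attain the sharp Poincaré constant (only the first sine eigenfunction does), so the ratio is strictly less than C_P, consistent with ||u||_L² ≤ C_P ||u'||_L².


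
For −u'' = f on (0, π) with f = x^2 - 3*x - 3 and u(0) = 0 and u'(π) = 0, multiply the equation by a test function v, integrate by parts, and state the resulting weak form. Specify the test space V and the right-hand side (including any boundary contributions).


V = {v ∈ H^1(0, π) : v(0) = 0} (test functions vanish at x = 0 where u is specified); weak form: ∫_0^π u'v' dx = ∫_0^π (x^2 - 3*x - 3) v dx for all v ∈ V.

Multiply both sides by a test function v and integrate from 0 to π:
  ∫_0^π −u''(x) v(x) dx = ∫_0^π f(x) v(x) dx.
Integrate the LHS by parts once:
  ∫_0^π −u'' v dx = −[u'(x) v(x)]_0^π + ∫_0^π u'(x) v'(x) dx.
Thus ∫_0^π u'(x) v'(x) dx = ∫_0^π f(x) v(x) dx + [u'(x) v(x)]_0^π.
Choose V so that boundary terms are either known or forced to vanish.
Mixed BC: u(0) = 0 (Dirichlet) and u'(π) = 0 (Neumann). Define V = {v ∈ H^1(0, π) : v(0) = 0}. Then [u' v]_0^π = u'(π)·v(π) − u'(0)·0 = 0.
Weak formulation: find u (satisfying any essential BC) such that ∫_0^π u'(x) v'(x) dx = ∫_0^π f v dx for all v ∈ V (Dirichlet at 0 absorbed into V; the Neumann datum at x = π is zero, so no boundary term remains).
Substituting f(x) = x^2 - 3*x - 3, the right-hand side is ∫_0^π (x^2 - 3*x - 3) v dx.


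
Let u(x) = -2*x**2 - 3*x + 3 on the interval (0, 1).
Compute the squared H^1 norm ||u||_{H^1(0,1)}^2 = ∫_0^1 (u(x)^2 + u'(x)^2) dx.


||u||_{H^1}^2 = 437/15

The H^1 norm (squared) on an interval (0, L) is
  ||u||_{H^1}^2 = ∫_0^L u(x)^2 dx + ∫_0^L u'(x)^2 dx.
Compute u'(x) = -4*x - 3.
Then u(x)^2 = 4*x**4 + 12*x**3 - 3*x**2 - 18*x + 9 and u'(x)^2 = 16*x**2 + 24*x + 9.
Integrate each monomial from 0 to 1 using ∫_0^1 c·x^n dx = c·1^(n+1)/(n+1):
  ∫_0^1 u(x)^2 dx = ∫_0^1 (4*x^4 + 12*x^3 - 3*x^2 - 18*x + 9) dx. Term by term:
    ∫_0^1 4*x^4 dx = 4/5;  ∫_0^1 12*x^3 dx = 3;  ∫_0^1 -3*x^2 dx = -1;
    ∫_0^1 -18*x dx = -9;  ∫_0^1 9 dx = 9.
  Sum: 4/5 + 3 − 1 − 9 + 9 = 14/5.
  ∫_0^1 u'(x)^2 dx = ∫_0^1 (16*x^2 + 24*x + 9) dx. Term by term:
    ∫_0^1 16*x^2 dx = 16/3;  ∫_0^1 24*x dx = 12;  ∫_0^1 9 dx = 9.
  Sum: 16/3 + 12 + 9 = 79/3.
Adding: ||u||_{H^1}^2 = 14/5 + 79/3 = 437/15.


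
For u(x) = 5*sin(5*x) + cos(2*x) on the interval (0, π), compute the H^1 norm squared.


||u||_{H^1(0,π)}^2 = 500/21 + 655*π/2

u'(x) = -2*sin(2*x) + 25*cos(5*x).
Expand u² and (u')² and integrate term by term on (0, π), using: for integers n ≥ 1, ∫_0^π sin²(nx) dx = ∫_0^π cos²(nx) dx = π/2; for n ≠ n', ∫_0^π sin(nx)sin(n'x) dx = ∫_0^π cos(nx)cos(n'x) dx = 0; and by product-to-sum, ∫_0^π sin(nx)cos(n'x) dx = ½∫_0^π [sin((n+n')x) + sin((n−n')x)] dx, which is 0 when n+n' is even and 2n/(n²−n'²) when n+n' is odd (it need not vanish on (0, π)).
  u² squared terms: (5)²·∫sin(5x)² dx = 25·π/2 = 25*π/2;  (1)²·∫cos(2x)² dx = 1·π/2 = π/2.
  u² cross terms: 2·(5)·(1)·∫sin(5x)·cos(2x) dx = 10·(10/21) = 100/21.
  So ∫_0^π u² dx = 25*π/2 + π/2 + 100/21 = 100/21 + 13*π.
  (u')² squared terms: (-2)²·∫sin(2x)² dx = 4·π/2 = 2*π;  (25)²·∫cos(5x)² dx = 625·π/2 = 625*π/2.
  (u')² cross terms: 2·(-2)·(25)·∫sin(2x)·cos(5x) dx = -100·(-4/21) = 400/21.
  So ∫_0^π (u')² dx = 2*π + 625*π/2 + 400/21 = 400/21 + 629*π/2.
||u||_{H^1}^2 = (100/21 + 13*π) + (400/21 + 629*π/2) = 500/21 + 655*π/2.


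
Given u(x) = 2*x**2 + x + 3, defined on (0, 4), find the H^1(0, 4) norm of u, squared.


||u||_{H^1}^2 = 27688/15

The H^1 norm (squared) on an interval (0, L) is
  ||u||_{H^1}^2 = ∫_0^L u(x)^2 dx + ∫_0^L u'(x)^2 dx.
Compute u'(x) = 4*x + 1.
Then u(x)^2 = 4*x**4 + 4*x**3 + 13*x**2 + 6*x + 9 and u'(x)^2 = 16*x**2 + 8*x + 1.
Integrate each monomial from 0 to 4 using ∫_0^4 c·x^n dx = c·4^(n+1)/(n+1):
  ∫_0^4 u(x)^2 dx = ∫_0^4 (4*x^4 + 4*x^3 + 13*x^2 + 6*x + 9) dx. Term by term:
    ∫_0^4 4*x^4 dx = 4096/5;  ∫_0^4 4*x^3 dx = 256;  ∫_0^4 13*x^2 dx = 832/3;
    ∫_0^4 6*x dx = 48;  ∫_0^4 9 dx = 36.
  Sum: 4096/5 + 256 + 832/3 + 48 + 36 = 21548/15.
  ∫_0^4 u'(x)^2 dx = ∫_0^4 (16*x^2 + 8*x + 1) dx. Term by term:
    ∫_0^4 16*x^2 dx = 1024/3;  ∫_0^4 8*x dx = 64;  ∫_0^4 1 dx = 4.
  Sum: 1024/3 + 64 + 4 = 1228/3.
Adding: ||u||_{H^1}^2 = 21548/15 + 1228/3 = 27688/15.


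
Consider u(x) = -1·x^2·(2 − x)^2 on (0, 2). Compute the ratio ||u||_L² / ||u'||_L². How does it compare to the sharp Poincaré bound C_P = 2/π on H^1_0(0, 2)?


||u||_L² / ||u'||_L² = sqrt(3)/3 < C_P = 2/π.

u(x) = -1·x^2·(2 − x)^2, so u'(x) = 4*x*(-x^2 + 3*x - 2).
u(x) = -1·x^2·(2 − x)^2 vanishes at x = 0 and x = 2, so u ∈ H^1_0(0, 2). Differentiate via the product rule and integrate the resulting polynomials term by term.
  ∫_0^2 u² dx = ∫_0^2 (x^8 - 8*x^7 + 24*x^6 - 32*x^5 + 16*x^4) dx. Term by term:
    ∫_0^2 x^8 dx = 512/9;  ∫_0^2 -8*x^7 dx = -256;  ∫_0^2 24*x^6 dx = 3072/7;
    ∫_0^2 -32*x^5 dx = -1024/3;  ∫_0^2 16*x^4 dx = 512/5.
  Sum: 512/9 − 256 + 3072/7 − 1024/3 + 512/5 = 256/315.
  ∫_0^2 (u')² dx = ∫_0^2 (16*x^6 - 96*x^5 + 208*x^4 - 192*x^3 + 64*x^2) dx. Term by term:
    ∫_0^2 16*x^6 dx = 2048/7;  ∫_0^2 -96*x^5 dx = -1024;  ∫_0^2 208*x^4 dx = 6656/5;
    ∫_0^2 -192*x^3 dx = -768;  ∫_0^2 64*x^2 dx = 512/3.
  Sum: 2048/7 − 1024 + 6656/5 − 768 + 512/3 = 256/105.
∫_0^2 u² dx = 256/315, so ||u||_L² = 16*sqrt(35)/105.
∫_0^2 (u')² dx = 256/105, so ||u'||_L² = 16*sqrt(105)/105.
Ratio ||u||_L² / ||u'||_L² = sqrt(3)/3.
Sharp Poincaré constant on H^1_0(0, 2) is C_P = L/π = 2/π, achieved by sin(π/2·x).
A polynomial bump cannot attain the sharp Poincaré constant (only the first sine eigenfunction does), so the ratio is strictly less than C_P, consistent with ||u||_L² ≤ C_P ||u'||_L².


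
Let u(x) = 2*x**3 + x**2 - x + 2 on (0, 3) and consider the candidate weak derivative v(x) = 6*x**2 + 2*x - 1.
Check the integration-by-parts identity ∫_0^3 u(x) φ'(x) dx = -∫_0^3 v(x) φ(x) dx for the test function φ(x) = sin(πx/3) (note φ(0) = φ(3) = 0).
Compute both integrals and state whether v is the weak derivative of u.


LHS = -174/π + 648/π^3, RHS = -174/π + 648/π^3. Yes, v = u' weakly.

u(x) = 2*x**3 + x**2 - x + 2, classical derivative u'(x) = 6*x**2 + 2*x - 1.
φ(x) = sin(πx/3), so φ'(x) = π*cos(π*x/3)/3.
Note φ(0) = φ(3) = 0, so the boundary term u·φ vanishes.
LHS = ∫_0^3 u(x) φ'(x) dx = ∫_0^3 (2*π*x^3*cos(π*x/3)/3 + π*x^2*cos(π*x/3)/3 - π*x*cos(π*x/3)/3 + 2*π*cos(π*x/3)/3) dx. Term by term:
  ∫_0^3 2*π*cos(π*x/3)/3 dx = 0;  ∫_0^3 -π*x*cos(π*x/3)/3 dx = 6/π;  ∫_0^3 π*x^2*cos(π*x/3)/3 dx = -18/π;
  ∫_0^3 2*π*x^3*cos(π*x/3)/3 dx = -162/π + 648/π^3.
Sum: 0 + 6/π − 18/π + -162/π + 648/π^3 = -174/π + 648/π^3.
So LHS = -174/π + 648/π^3.
∫_0^3 v(x) φ(x) dx = ∫_0^3 (6*x^2*sin(π*x/3) + 2*x*sin(π*x/3) - sin(π*x/3)) dx. Term by term:
  ∫_0^3 -sin(π*x/3) dx = -6/π;  ∫_0^3 2*x*sin(π*x/3) dx = 18/π;  ∫_0^3 6*x^2*sin(π*x/3) dx = -648/π^3 + 162/π.
Sum: -6/π + 18/π + -648/π^3 + 162/π = -648/π^3 + 174/π.
So RHS = -∫_0^3 v(x) φ(x) dx = -174/π + 648/π^3.
LHS = RHS, so the identity holds for this test φ.
Moreover u is smooth here and v(x) = u'(x) = 6*x**2 + 2*x - 1 pointwise, so the identity holds for every test function. Hence v is the weak derivative of u.


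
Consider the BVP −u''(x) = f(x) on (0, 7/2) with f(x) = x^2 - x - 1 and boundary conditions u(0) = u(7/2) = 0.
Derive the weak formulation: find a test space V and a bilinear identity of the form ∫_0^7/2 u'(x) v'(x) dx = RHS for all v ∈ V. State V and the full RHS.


V = H^1_0(0, 7/2) (so v(0) = v(7/2) = 0); weak form: ∫_0^7/2 u'v' dx = ∫_0^7/2 (x^2 - x - 1) v dx for all v ∈ V.

Multiply both sides by a test function v and integrate from 0 to 7/2:
  ∫_0^7/2 −u''(x) v(x) dx = ∫_0^7/2 f(x) v(x) dx.
Integrate the LHS by parts once:
  ∫_0^7/2 −u'' v dx = −[u'(x) v(x)]_0^7/2 + ∫_0^7/2 u'(x) v'(x) dx.
Thus ∫_0^7/2 u'(x) v'(x) dx = ∫_0^7/2 f(x) v(x) dx + [u'(x) v(x)]_0^7/2.
Choose V so that boundary terms are either known or forced to vanish.
u is Dirichlet: u(0) = u(7/2) = 0. Let V = H^1_0(0, 7/2); then v(0) = v(7/2) = 0, and [u' v]_0^7/2 = 0.
Weak formulation: find u (satisfying any essential BC) such that ∫_0^7/2 u'(x) v'(x) dx = ∫_0^7/2 f v dx for all v ∈ V.
Substituting f(x) = x^2 - x - 1, the right-hand side is ∫_0^7/2 (x^2 - x - 1) v dx.


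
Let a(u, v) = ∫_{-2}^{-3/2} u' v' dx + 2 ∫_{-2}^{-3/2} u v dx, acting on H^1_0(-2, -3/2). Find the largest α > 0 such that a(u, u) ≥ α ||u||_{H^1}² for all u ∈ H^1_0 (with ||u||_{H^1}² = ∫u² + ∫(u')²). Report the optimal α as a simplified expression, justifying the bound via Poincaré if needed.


α = 1

Coercivity of a(·,·) on H^1_0(-2, -3/2) means a(u, u) ≥ α ||u||_{H^1}² for every u ∈ H^1_0.
The interval has length L = 1/2, and Poincaré/coercivity depend only on L. Here a(u, u) = ∫(u')² + (2)·∫u².
Here c = 2 ≥ 1, so a(u,u) = ∫(u')² + c∫u² ≥ ∫(u')² + ∫u² = ||u||_{H^1}², i.e. α = 1 works. No larger α is possible: a(u,u) ≥ α||u||_{H^1}² means (1−α)∫(u')² ≥ (α−c)∫u², and for the modes u_n = sin(nπ(x−x₀)/L) (x₀ the left endpoint) one has ∫u_n²/∫(u_n')² = (L/(nπ))² → 0, so a(u_n,u_n)/||u_n||_{H^1}² → 1. Hence the optimal constant is α = 1.
Therefore α = 1.


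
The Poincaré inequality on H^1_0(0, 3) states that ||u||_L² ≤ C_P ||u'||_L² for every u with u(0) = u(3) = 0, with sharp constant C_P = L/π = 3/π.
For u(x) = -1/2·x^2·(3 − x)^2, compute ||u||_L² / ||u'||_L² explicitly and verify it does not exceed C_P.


||u||_L² / ||u'||_L² = sqrt(3)/2 < C_P = 3/π.

u(x) = -1/2·x^2·(3 − x)^2, so u'(x) = x*(x*(3 - x) - (x - 3)^2).
u(x) = -1/2·x^2·(3 − x)^2 vanishes at x = 0 and x = 3, so u ∈ H^1_0(0, 3). Differentiate via the product rule and integrate the resulting polynomials term by term.
  ∫_0^3 u² dx = ∫_0^3 (x^8/4 - 3*x^7 + 27*x^6/2 - 27*x^5 + 81*x^4/4) dx. Term by term:
    ∫_0^3 x^8/4 dx = 2187/4;  ∫_0^3 -3*x^7 dx = -19683/8;  ∫_0^3 27*x^6/2 dx = 59049/14;
    ∫_0^3 -27*x^5 dx = -6561/2;  ∫_0^3 81*x^4/4 dx = 19683/20.
  Sum: 2187/4 − 19683/8 + 59049/14 − 6561/2 + 19683/20 = 2187/280.
  ∫_0^3 (u')² dx = ∫_0^3 (4*x^6 - 36*x^5 + 117*x^4 - 162*x^3 + 81*x^2) dx. Term by term:
    ∫_0^3 4*x^6 dx = 8748/7;  ∫_0^3 -36*x^5 dx = -4374;  ∫_0^3 117*x^4 dx = 28431/5;
    ∫_0^3 -162*x^3 dx = -6561/2;  ∫_0^3 81*x^2 dx = 729.
  Sum: 8748/7 − 4374 + 28431/5 − 6561/2 + 729 = 729/70.
∫_0^3 u² dx = 2187/280, so ||u||_L² = 27*sqrt(210)/140.
∫_0^3 (u')² dx = 729/70, so ||u'||_L² = 27*sqrt(70)/70.
Ratio ||u||_L² / ||u'||_L² = sqrt(3)/2.
Sharp Poincaré constant on H^1_0(0, 3) is C_P = L/π = 3/π, achieved by sin(π/3·x).
A polynomial bump cannot attain the sharp Poincaré constant (only the first sine eigenfunction does), so the ratio is strictly less than C_P, consistent with ||u||_L² ≤ C_P ||u'||_L².


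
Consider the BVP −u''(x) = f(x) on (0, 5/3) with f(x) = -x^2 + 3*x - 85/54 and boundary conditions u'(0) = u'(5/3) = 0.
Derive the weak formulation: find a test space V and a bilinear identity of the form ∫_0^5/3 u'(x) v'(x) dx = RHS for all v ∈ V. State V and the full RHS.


V = H^1(0, 5/3) (no boundary constraint on v; u is determined up to an additive constant); weak form: ∫_0^5/3 u'v' dx = ∫_0^5/3 (-x^2 + 3*x - 85/54) v dx for all v ∈ V.

Multiply both sides by a test function v and integrate from 0 to 5/3:
  ∫_0^5/3 −u''(x) v(x) dx = ∫_0^5/3 f(x) v(x) dx.
Integrate the LHS by parts once:
  ∫_0^5/3 −u'' v dx = −[u'(x) v(x)]_0^5/3 + ∫_0^5/3 u'(x) v'(x) dx.
Thus ∫_0^5/3 u'(x) v'(x) dx = ∫_0^5/3 f(x) v(x) dx + [u'(x) v(x)]_0^5/3.
Choose V so that boundary terms are either known or forced to vanish.
u has homogeneous Neumann: u'(0) = u'(5/3) = 0. So [u' v]_0^5/3 = 0·v(5/3) − 0·v(0) = 0 for any v; take V = H^1(0, 5/3).
Weak formulation: find u (satisfying any essential BC) such that ∫_0^5/3 u'(x) v'(x) dx = ∫_0^5/3 f v dx for all v ∈ V (homogeneous Neumann, so boundary terms vanish).
Substituting f(x) = -x^2 + 3*x - 85/54, the right-hand side is ∫_0^5/3 (-x^2 + 3*x - 85/54) v dx.
Compatibility check (pure Neumann): taking v ≡ 1 ∈ V gives 0 = ∫_0^5/3 f dx + (0) − (0), i.e. ∫_0^5/3 f dx must equal u'(0) − u'(5/3) = 0. Indeed ∫_0^5/3 (-x^2 + 3*x - 85/54) dx = 0, so the data are compatible. The solution is then unique only up to an additive constant (fix it e.g. by requiring ∫_0^5/3 u dx = 0).


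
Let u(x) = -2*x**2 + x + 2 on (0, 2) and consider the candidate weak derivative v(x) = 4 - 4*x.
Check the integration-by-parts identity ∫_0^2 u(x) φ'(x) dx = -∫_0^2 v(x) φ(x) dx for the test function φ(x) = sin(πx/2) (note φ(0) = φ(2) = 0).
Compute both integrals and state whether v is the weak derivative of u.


LHS = 12/π, RHS = 0. No, v is not the weak derivative of u.

u(x) = -2*x**2 + x + 2, classical derivative u'(x) = 1 - 4*x.
φ(x) = sin(πx/2), so φ'(x) = π*cos(π*x/2)/2.
Note φ(0) = φ(2) = 0, so the boundary term u·φ vanishes.
LHS = ∫_0^2 u(x) φ'(x) dx = ∫_0^2 (-π*x^2*cos(π*x/2) + π*x*cos(π*x/2)/2 + π*cos(π*x/2)) dx. Term by term:
  ∫_0^2 π*cos(π*x/2) dx = 0;  ∫_0^2 π*x*cos(π*x/2)/2 dx = -4/π;  ∫_0^2 -π*x^2*cos(π*x/2) dx = 16/π.
Sum: 0 − 4/π + 16/π = 12/π.
So LHS = 12/π.
∫_0^2 v(x) φ(x) dx = ∫_0^2 (-4*x*sin(π*x/2) + 4*sin(π*x/2)) dx. Term by term:
  ∫_0^2 4*sin(π*x/2) dx = 16/π;  ∫_0^2 -4*x*sin(π*x/2) dx = -16/π.
Sum: 16/π − 16/π = 0.
So RHS = -∫_0^2 v(x) φ(x) dx = 0.
LHS − RHS = 12/π ≠ 0, so the identity fails.
(For a valid weak derivative the identity must hold for EVERY test function, in particular this one. The failure shows v is NOT the weak derivative of u.)
Correct weak derivative would be u'(x) = 1 - 4*x.
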